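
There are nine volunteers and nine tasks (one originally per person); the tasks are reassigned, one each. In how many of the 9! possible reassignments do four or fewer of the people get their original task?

361541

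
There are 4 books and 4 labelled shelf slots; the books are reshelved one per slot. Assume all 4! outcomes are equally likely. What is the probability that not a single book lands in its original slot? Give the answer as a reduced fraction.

Favorable outcomes: !4 = 9.
Total outcomes: 4! = 24.
Probability = 9/24 = 3/8.

3/8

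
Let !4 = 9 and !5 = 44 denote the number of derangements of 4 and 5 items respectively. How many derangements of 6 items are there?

265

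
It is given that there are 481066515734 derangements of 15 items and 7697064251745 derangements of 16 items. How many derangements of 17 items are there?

130850092279664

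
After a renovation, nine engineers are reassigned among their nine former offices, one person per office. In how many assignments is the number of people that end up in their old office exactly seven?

Pick the 7 fixed positions: C(9,7) = 36 ways.
The remaining 2 must be deranged: !2 = 1.
Total: 36 × 1 = 36.

36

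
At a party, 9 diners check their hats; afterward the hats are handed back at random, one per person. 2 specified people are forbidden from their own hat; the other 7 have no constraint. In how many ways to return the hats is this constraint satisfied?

Let A_j be the event that the j-th constrained one is fixed. By inclusion-exclusion over the 2 events:
Σ_{j=0}^{2} (-1)^j C(2,j)(9-j)!
= C(2,0)·9! - C(2,1)·8! + C(2,2)·7!
= 362880 - 80640 + 5040
= 287280

287280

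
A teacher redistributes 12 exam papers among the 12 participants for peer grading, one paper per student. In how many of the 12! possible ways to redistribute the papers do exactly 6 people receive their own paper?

Pick the 6 fixed positions: C(12,6) = 924 ways.
The other 6 form a derangement: !6 = 265.
Total: 924 × 265 = 244860.

244860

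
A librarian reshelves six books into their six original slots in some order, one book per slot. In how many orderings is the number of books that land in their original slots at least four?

16

# with exactly i fixed is C(6,i)·!(6-i); sum over i=4..6:
  i=4: C(6,4)·!2 = 15·1 = 15
  i=5: C(6,5)·!1 = 6·0 = 0
  i=6: C(6,6)·!0 = 1·1 = 1
Total = 16.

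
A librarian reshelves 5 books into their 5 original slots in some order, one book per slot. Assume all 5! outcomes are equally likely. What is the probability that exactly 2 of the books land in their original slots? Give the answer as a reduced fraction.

1/6

Favorable outcomes: C(5,2)·!3 = 10·2 = 20.
Total outcomes: 5! = 120.
Probability = 20/120 = 1/6.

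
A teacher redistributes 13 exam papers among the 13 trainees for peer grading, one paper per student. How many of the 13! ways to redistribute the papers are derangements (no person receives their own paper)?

2290792932

The number of derangements of 13 is !13 = Σ_{k=0}^{13} (-1)^k·13!/k!
= 13! - 13!/1! + 13!/2! - 13!/3! + 13!/4! - 13!/5! + 13!/6! - 13!/7! + 13!/8! - 13!/9! + 13!/10! - 13!/11! + 13!/12! - 13!/13!
= 6227020800 - 6227020800 + 3113510400 - 1037836800 + 259459200 - 51891840 + 8648640 - 1235520 + 154440 - 17160 + 1716 - 156 + 13 - 1
= 2290792932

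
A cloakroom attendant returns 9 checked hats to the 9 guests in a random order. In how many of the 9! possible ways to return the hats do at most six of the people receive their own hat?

362843

# with exactly i fixed is C(9,i)·!(9-i); sum over i=0..6:
  i=0: C(9,0)·!9 = 1·133496 = 133496
  i=1: C(9,1)·!8 = 9·14833 = 133497
  i=2: C(9,2)·!7 = 36·1854 = 66744
  i=3: C(9,3)·!6 = 84·265 = 22260
  i=4: C(9,4)·!5 = 126·44 = 5544
  i=5: C(9,5)·!4 = 126·9 = 1134
  i=6: C(9,6)·!3 = 84·2 = 168
Total = 362843.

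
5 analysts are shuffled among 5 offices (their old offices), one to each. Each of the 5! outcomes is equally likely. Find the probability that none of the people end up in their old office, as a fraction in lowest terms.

Favorable outcomes: !5 = 44.
Total outcomes: 5! = 120.
Probability = 44/120 = 11/30.

11/30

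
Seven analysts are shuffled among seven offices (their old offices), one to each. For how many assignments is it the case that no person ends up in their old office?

Recurrence: !7 = 7·!6 + (-1)^7.
!7 = 7·265 - 1 = 1854

1854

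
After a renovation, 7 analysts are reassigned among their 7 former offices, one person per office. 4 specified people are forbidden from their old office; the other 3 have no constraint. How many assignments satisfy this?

2790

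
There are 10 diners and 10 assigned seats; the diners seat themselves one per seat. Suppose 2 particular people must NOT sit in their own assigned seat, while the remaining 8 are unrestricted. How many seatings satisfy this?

2943360

Inclusion-exclusion on the 2 forbidden self-matches:
Σ_{j=0}^{2} (-1)^j C(2,j)(10-j)!
= C(2,0)·10! - C(2,1)·9! + C(2,2)·8!
= 3628800 - 725760 + 40320
= 2943360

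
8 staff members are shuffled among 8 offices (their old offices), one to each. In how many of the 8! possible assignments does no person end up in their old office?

14833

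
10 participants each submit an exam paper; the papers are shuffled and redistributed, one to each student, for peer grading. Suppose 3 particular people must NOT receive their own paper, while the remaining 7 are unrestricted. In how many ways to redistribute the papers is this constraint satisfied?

Inclusion-exclusion on the 3 forbidden self-matches:
Σ_{j=0}^{3} (-1)^j C(3,j)(10-j)!
= C(3,0)·10! - C(3,1)·9! + C(3,2)·8! - C(3,3)·7!
= 3628800 - 1088640 + 120960 - 5040
= 2656080

2656080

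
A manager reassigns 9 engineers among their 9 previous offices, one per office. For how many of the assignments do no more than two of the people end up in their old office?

333737

# with exactly i fixed is C(9,i)·!(9-i); sum over i=0..2:
  i=0: C(9,0)·!9 = 1·133496 = 133496
  i=1: C(9,1)·!8 = 9·14833 = 133497
  i=2: C(9,2)·!7 = 36·1854 = 66744
Total = 333737.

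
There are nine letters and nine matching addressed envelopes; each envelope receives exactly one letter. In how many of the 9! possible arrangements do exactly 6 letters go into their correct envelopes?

168

Pick the 6 fixed positions: C(9,6) = 84 ways.
The other 3 form a derangement: !3 = 2.
Total: 84 × 2 = 168.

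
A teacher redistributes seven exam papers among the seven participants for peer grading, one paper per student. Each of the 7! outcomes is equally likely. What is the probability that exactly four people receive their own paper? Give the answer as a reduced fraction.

Favorable outcomes: C(7,4)·!3 = 35·2 = 70.
Total outcomes: 7! = 5040.
Probability = 70/5040 = 1/72.

1/72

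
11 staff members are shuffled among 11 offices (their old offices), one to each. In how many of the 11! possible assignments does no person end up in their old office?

Use !n = n·!(n-1) + (-1)^n.
!11 = 11·1334961 - 1 = 14684570

14684570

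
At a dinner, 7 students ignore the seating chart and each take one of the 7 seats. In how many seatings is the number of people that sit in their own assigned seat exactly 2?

924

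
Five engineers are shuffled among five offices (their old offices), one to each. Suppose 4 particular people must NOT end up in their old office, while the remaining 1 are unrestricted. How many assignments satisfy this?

53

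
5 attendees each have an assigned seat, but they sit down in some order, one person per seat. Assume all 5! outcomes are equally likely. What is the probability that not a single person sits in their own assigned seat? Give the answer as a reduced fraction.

Favorable outcomes: !5 = 44.
Total outcomes: 5! = 120.
Probability = 44/120 = 11/30.

11/30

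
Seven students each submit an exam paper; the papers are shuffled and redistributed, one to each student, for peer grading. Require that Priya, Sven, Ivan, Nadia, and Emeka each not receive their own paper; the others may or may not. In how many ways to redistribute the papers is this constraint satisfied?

Let A_j be the event that the j-th constrained one is fixed. By inclusion-exclusion over the 5 events:
Σ_{j=0}^{5} (-1)^j C(5,j)(7-j)!
= C(5,0)·7! - C(5,1)·6! + C(5,2)·5! - C(5,3)·4! + C(5,4)·3! - C(5,5)·2!
= 5040 - 3600 + 1200 - 240 + 30 - 2
= 2428

2428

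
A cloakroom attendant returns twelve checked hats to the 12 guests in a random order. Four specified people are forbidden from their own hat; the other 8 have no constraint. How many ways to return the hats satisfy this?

Let A_j be the event that the j-th constrained one is fixed. By inclusion-exclusion over the 4 events:
Σ_{j=0}^{4} (-1)^j C(4,j)(12-j)!
= C(4,0)·12! - C(4,1)·11! + C(4,2)·10! - C(4,3)·9! + C(4,4)·8!
= 479001600 - 159667200 + 21772800 - 1451520 + 40320
= 339696000

339696000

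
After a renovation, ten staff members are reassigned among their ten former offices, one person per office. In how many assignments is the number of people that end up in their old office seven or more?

# with exactly i fixed is C(10,i)·!(10-i); sum over i=7..10:
  i=7: C(10,7)·!3 = 120·2 = 240
  i=8: C(10,8)·!2 = 45·1 = 45
  i=9: C(10,9)·!1 = 10·0 = 0
  i=10: C(10,10)·!0 = 1·1 = 1
Total = 286.

286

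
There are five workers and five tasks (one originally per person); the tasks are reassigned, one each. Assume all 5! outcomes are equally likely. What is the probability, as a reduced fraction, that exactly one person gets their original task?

Favorable outcomes: C(5,1)·!4 = 5·9 = 45.
Total outcomes: 5! = 120.
Probability = 45/120 = 3/8.

3/8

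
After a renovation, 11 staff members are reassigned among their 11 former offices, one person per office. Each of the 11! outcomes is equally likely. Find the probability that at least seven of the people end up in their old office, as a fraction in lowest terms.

Favorable outcomes: Σ_{i≥7} C(11,i)·!(11-i) = 330·9 + 165·2 + 55·1 + 11·0 + 1·1 = 3356.
Total outcomes: 11! = 39916800.
Probability = 3356/39916800 = 839/9979200.

839/9979200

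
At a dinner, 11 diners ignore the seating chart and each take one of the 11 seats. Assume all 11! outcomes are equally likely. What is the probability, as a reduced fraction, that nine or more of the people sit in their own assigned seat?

Favorable outcomes: Σ_{i≥9} C(11,i)·!(11-i) = 55·1 + 11·0 + 1·1 = 56.
Total outcomes: 11! = 39916800.
Probability = 56/39916800 = 1/712800.

1/712800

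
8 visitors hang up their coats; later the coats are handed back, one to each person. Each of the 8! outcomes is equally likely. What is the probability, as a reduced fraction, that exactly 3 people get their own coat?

Favorable outcomes: C(8,3)·!5 = 56·44 = 2464.
Total outcomes: 8! = 40320.
Probability = 2464/40320 = 11/180.

11/180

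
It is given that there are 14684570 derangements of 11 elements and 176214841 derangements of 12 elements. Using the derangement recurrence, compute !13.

2290792932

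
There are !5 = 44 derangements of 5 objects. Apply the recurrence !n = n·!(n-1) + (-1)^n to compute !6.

265

!6 = 6·44 + 1 = 265.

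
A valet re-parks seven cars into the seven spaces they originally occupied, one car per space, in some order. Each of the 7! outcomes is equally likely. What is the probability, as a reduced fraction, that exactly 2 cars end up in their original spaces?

11/60

Favorable outcomes: C(7,2)·!5 = 21·44 = 924.
Total outcomes: 7! = 5040.
Probability = 924/5040 = 11/60.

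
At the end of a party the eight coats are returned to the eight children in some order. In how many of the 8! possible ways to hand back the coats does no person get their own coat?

14833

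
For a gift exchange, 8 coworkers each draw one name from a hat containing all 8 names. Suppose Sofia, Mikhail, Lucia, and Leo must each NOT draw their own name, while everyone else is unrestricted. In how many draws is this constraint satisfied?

Let A_j be the event that the j-th constrained one is fixed. By inclusion-exclusion over the 4 events:
Σ_{j=0}^{4} (-1)^j C(4,j)(8-j)!
= C(4,0)·8! - C(4,1)·7! + C(4,2)·6! - C(4,3)·5! + C(4,4)·4!
= 40320 - 20160 + 4320 - 480 + 24
= 24024

24024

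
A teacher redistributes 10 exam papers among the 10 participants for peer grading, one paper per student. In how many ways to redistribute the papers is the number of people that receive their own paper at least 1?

Sum C(10,i)·!(10-i) for i = 1..10:
  i=1: C(10,1)·!9 = 10·133496 = 1334960
  i=2: C(10,2)·!8 = 45·14833 = 667485
  i=3: C(10,3)·!7 = 120·1854 = 222480
  i=4: C(10,4)·!6 = 210·265 = 55650
  i=5: C(10,5)·!5 = 252·44 = 11088
  i=6: C(10,6)·!4 = 210·9 = 1890
  i=7: C(10,7)·!3 = 120·2 = 240
  i=8: C(10,8)·!2 = 45·1 = 45
  i=9: C(10,9)·!1 = 10·0 = 0
  i=10: C(10,10)·!0 = 1·1 = 1
Total = 2293839.

2293839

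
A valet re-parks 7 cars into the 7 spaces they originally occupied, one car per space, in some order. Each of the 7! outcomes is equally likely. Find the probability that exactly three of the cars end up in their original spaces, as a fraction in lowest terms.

Favorable outcomes: C(7,3)·!4 = 35·9 = 315.
Total outcomes: 7! = 5040.
Probability = 315/5040 = 1/16.

1/16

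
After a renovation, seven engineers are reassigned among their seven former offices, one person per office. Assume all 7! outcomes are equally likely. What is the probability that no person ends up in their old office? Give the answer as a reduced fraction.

103/280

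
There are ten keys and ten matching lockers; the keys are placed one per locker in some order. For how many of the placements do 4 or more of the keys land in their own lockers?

Sum C(10,i)·!(10-i) for i = 4..10:
  i=4: C(10,4)·!6 = 210·265 = 55650
  i=5: C(10,5)·!5 = 252·44 = 11088
  i=6: C(10,6)·!4 = 210·9 = 1890
  i=7: C(10,7)·!3 = 120·2 = 240
  i=8: C(10,8)·!2 = 45·1 = 45
  i=9: C(10,9)·!1 = 10·0 = 0
  i=10: C(10,10)·!0 = 1·1 = 1
Total = 68914.

68914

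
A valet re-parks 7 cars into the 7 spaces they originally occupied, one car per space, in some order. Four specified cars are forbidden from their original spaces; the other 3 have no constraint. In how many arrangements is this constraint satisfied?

Let A_j be the event that the j-th constrained one is fixed. By inclusion-exclusion over the 4 events:
Σ_{j=0}^{4} (-1)^j C(4,j)(7-j)!
= C(4,0)·7! - C(4,1)·6! + C(4,2)·5! - C(4,3)·4! + C(4,4)·3!
= 5040 - 2880 + 720 - 96 + 6
= 2790

2790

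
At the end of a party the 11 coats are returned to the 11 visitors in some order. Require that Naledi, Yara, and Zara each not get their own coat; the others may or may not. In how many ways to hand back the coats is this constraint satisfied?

30078720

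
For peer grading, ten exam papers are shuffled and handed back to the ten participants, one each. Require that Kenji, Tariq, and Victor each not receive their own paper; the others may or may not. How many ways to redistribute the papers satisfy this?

Let A_j be the event that the j-th constrained one is fixed. By inclusion-exclusion over the 3 events:
Σ_{j=0}^{3} (-1)^j C(3,j)(10-j)!
= C(3,0)·10! - C(3,1)·9! + C(3,2)·8! - C(3,3)·7!
= 3628800 - 1088640 + 120960 - 5040
= 2656080

2656080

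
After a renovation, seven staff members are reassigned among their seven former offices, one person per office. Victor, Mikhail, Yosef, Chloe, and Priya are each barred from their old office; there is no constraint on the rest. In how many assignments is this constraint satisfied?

Inclusion-exclusion on the 5 forbidden self-matches:
Σ_{j=0}^{5} (-1)^j C(5,j)(7-j)!
= C(5,0)·7! - C(5,1)·6! + C(5,2)·5! - C(5,3)·4! + C(5,4)·3! - C(5,5)·2!
= 5040 - 3600 + 1200 - 240 + 30 - 2
= 2428

2428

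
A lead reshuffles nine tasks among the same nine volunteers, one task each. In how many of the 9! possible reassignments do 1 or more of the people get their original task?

229384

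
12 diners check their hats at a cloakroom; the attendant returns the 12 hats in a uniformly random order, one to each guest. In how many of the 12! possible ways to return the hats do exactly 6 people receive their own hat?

244860

Pick the 6 fixed positions: C(12,6) = 924 ways.
The other 6 form a derangement: !6 = 265.
Total: 924 × 265 = 244860.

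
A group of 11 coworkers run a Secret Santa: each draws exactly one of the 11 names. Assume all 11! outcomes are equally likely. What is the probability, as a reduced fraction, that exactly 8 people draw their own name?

Favorable outcomes: C(11,8)·!3 = 165·2 = 330.
Total outcomes: 11! = 39916800.
Probability = 330/39916800 = 1/120960.

1/120960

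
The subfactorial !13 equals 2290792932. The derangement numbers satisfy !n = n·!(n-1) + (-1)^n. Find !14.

!14 = 14·2290792932 + 1 = 32071101049.

32071101049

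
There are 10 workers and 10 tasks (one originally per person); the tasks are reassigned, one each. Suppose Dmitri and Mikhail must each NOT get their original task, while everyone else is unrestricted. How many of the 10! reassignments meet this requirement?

2943360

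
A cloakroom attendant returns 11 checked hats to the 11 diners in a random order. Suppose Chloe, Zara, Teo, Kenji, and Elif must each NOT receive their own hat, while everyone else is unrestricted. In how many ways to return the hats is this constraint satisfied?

25022880

Inclusion-exclusion on the 5 forbidden self-matches:
Σ_{j=0}^{5} (-1)^j C(5,j)(11-j)!
= C(5,0)·11! - C(5,1)·10! + C(5,2)·9! - C(5,3)·8! + C(5,4)·7! - C(5,5)·6!
= 39916800 - 18144000 + 3628800 - 403200 + 25200 - 720
= 25022880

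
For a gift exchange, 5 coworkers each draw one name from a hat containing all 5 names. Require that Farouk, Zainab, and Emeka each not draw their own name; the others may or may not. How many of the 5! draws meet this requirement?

Let A_j be the event that the j-th constrained one is fixed. By inclusion-exclusion over the 3 events:
Σ_{j=0}^{3} (-1)^j C(3,j)(5-j)!
= C(3,0)·5! - C(3,1)·4! + C(3,2)·3! - C(3,3)·2!
= 120 - 72 + 18 - 2
= 64

64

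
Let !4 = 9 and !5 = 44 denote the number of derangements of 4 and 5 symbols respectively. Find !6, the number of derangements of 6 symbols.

!6 = (6-1)·(!5 + !4) = 5·(44 + 9) = 5·53 = 265.

265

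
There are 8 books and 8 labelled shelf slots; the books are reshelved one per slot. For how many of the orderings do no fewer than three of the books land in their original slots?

# with exactly i fixed is C(8,i)·!(8-i); sum over i=3..8:
  i=3: C(8,3)·!5 = 56·44 = 2464
  i=4: C(8,4)·!4 = 70·9 = 630
  i=5: C(8,5)·!3 = 56·2 = 112
  i=6: C(8,6)·!2 = 28·1 = 28
  i=7: C(8,7)·!1 = 8·0 = 0
  i=8: C(8,8)·!0 = 1·1 = 1
Total = 3235.

3235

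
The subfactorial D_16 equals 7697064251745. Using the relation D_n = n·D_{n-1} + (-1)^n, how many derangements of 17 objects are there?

D_17 = 17·7697064251745 - 1 = 130850092279664.

130850092279664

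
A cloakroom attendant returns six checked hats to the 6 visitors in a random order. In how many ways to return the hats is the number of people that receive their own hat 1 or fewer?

529

Sum C(6,i)·!(6-i) for i = 0..1:
  i=0: C(6,0)·!6 = 1·265 = 265
  i=1: C(6,1)·!5 = 6·44 = 264
Total = 529.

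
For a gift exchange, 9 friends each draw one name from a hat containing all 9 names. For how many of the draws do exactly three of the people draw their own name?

22260

Pick the 3 fixed positions: C(9,3) = 84 ways.
The other 6 form a derangement: !6 = 265.
Total: 84 × 265 = 22260.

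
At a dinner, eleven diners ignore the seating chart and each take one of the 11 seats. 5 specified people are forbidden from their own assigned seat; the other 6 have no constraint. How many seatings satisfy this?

25022880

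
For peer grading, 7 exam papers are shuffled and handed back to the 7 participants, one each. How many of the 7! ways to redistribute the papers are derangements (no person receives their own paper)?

1854

By inclusion-exclusion, !7 = Σ (-1)^k · 7!/k! for k=0..7
= 7! - 7!/1! + 7!/2! - 7!/3! + 7!/4! - 7!/5! + 7!/6! - 7!/7!
= 5040 - 5040 + 2520 - 840 + 210 - 42 + 7 - 1
= 1854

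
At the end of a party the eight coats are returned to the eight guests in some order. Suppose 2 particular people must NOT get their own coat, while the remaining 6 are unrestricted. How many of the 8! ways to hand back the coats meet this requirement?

Let A_j be the event that the j-th constrained one is fixed. By inclusion-exclusion over the 2 events:
Σ_{j=0}^{2} (-1)^j C(2,j)(8-j)!
= C(2,0)·8! - C(2,1)·7! + C(2,2)·6!
= 40320 - 10080 + 720
= 30960

30960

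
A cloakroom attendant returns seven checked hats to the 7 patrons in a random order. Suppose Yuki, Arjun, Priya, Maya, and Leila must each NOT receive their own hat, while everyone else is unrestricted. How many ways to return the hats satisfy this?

2428

Inclusion-exclusion on the 5 forbidden self-matches:
Σ_{j=0}^{5} (-1)^j C(5,j)(7-j)!
= C(5,0)·7! - C(5,1)·6! + C(5,2)·5! - C(5,3)·4! + C(5,4)·3! - C(5,5)·2!
= 5040 - 3600 + 1200 - 240 + 30 - 2
= 2428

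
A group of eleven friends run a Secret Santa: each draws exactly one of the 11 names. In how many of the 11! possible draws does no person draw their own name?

14684570

The number of derangements of 11 is !11 = Σ_{k=0}^{11} (-1)^k·11!/k!
= 11! - 11!/1! + 11!/2! - 11!/3! + 11!/4! - 11!/5! + 11!/6! - 11!/7! + 11!/8! - 11!/9! + 11!/10! - 11!/11!
= 39916800 - 39916800 + 19958400 - 6652800 + 1663200 - 332640 + 55440 - 7920 + 990 - 110 + 11 - 1
= 14684570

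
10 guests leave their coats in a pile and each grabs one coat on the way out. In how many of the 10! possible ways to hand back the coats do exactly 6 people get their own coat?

1890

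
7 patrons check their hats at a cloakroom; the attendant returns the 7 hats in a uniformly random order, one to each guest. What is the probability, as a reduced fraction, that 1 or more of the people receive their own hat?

177/280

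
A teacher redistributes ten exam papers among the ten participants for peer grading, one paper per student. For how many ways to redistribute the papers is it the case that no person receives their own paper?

!10 = 10! · Σ_{k=0}^{10} (-1)^k/k!
= 10! - 10!/1! + 10!/2! - 10!/3! + 10!/4! - 10!/5! + 10!/6! - 10!/7! + 10!/8! - 10!/9! + 10!/10!
= 3628800 - 3628800 + 1814400 - 604800 + 151200 - 30240 + 5040 - 720 + 90 - 10 + 1
= 1334961

1334961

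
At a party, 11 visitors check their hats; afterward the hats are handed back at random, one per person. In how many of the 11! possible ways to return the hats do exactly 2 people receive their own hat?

7342280

Choose which 2 of the 11 are fixed: C(11,2) = 55.
The remaining 9 must be deranged: !9 = 133496.
Total: 55 × 133496 = 7342280.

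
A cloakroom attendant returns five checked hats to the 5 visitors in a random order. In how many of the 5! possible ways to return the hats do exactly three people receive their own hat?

10

Pick the 3 fixed positions: C(5,3) = 10 ways.
The remaining 2 must be deranged: !2 = 1.
Total: 10 × 1 = 10.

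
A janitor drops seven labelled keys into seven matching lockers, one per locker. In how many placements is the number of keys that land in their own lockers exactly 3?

315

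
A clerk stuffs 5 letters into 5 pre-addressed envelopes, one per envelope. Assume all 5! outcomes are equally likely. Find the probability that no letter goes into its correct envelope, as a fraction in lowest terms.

11/30

Favorable outcomes: !5 = 44.
Total outcomes: 5! = 120.
Probability = 44/120 = 11/30.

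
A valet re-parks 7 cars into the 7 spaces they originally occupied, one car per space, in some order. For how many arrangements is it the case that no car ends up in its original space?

1854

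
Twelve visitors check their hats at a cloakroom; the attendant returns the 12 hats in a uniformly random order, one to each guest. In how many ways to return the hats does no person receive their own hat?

!12 = 12! · Σ_{k=0}^{12} (-1)^k/k!
= 12! - 12!/1! + 12!/2! - 12!/3! + 12!/4! - 12!/5! + 12!/6! - 12!/7! + 12!/8! - 12!/9! + 12!/10! - 12!/11! + 12!/12!
= 479001600 - 479001600 + 239500800 - 79833600 + 19958400 - 3991680 + 665280 - 95040 + 11880 - 1320 + 132 - 12 + 1
= 176214841

176214841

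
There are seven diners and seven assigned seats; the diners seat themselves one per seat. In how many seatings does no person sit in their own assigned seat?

1854

Use !n = (n-1)(!(n-1) + !(n-2)).
!7 = 6·(265 + 44) = 6·309 = 1854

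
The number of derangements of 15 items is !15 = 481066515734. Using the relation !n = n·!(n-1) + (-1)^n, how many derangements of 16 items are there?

!16 = 16·481066515734 + 1 = 7697064251745.

7697064251745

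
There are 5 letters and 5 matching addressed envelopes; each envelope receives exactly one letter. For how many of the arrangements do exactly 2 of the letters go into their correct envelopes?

Pick the 2 fixed positions: C(5,2) = 10 ways.
The other 3 form a derangement: !3 = 2.
Total: 10 × 2 = 20.

20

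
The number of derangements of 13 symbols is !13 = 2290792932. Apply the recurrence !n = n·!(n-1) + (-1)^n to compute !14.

!14 = 14·2290792932 + 1 = 32071101049.

32071101049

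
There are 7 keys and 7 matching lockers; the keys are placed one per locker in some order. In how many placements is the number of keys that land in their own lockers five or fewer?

# with exactly i fixed is C(7,i)·!(7-i); sum over i=0..5:
  i=0: C(7,0)·!7 = 1·1854 = 1854
  i=1: C(7,1)·!6 = 7·265 = 1855
  i=2: C(7,2)·!5 = 21·44 = 924
  i=3: C(7,3)·!4 = 35·9 = 315
  i=4: C(7,4)·!3 = 35·2 = 70
  i=5: C(7,5)·!2 = 21·1 = 21
Total = 5039.

5039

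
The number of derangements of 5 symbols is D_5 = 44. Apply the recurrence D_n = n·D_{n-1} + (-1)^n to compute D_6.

D_6 = 6·44 + 1 = 265.

265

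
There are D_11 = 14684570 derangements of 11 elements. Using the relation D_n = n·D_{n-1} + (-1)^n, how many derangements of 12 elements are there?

176214841

D_12 = 12·14684570 + 1 = 176214841.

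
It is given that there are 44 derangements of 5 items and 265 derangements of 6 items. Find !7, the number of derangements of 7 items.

!7 = (7-1)·(!6 + !5) = 6·(265 + 44) = 6·309 = 1854.

1854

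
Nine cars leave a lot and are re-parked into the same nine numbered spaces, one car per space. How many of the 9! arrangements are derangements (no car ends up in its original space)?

The subfactorial !9 = [9!/e] (nearest integer).
9! = 362880, and 362880/e ≈ 133496.09, so !9 = 133496.

133496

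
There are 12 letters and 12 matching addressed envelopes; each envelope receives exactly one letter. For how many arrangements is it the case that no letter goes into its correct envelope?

176214841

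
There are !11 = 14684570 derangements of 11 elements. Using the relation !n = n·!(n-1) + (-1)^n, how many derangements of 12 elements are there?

!12 = 12·14684570 + 1 = 176214841.

176214841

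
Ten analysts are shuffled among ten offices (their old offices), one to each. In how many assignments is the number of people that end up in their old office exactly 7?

Pick the 7 fixed positions: C(10,7) = 120 ways.
The remaining 3 must be deranged: !3 = 2.
Total: 120 × 2 = 240.

240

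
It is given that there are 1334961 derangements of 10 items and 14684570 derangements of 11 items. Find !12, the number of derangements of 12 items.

176214841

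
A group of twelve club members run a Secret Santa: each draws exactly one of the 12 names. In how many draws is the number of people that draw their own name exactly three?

29369120

Pick the 3 fixed positions: C(12,3) = 220 ways.
The other 9 form a derangement: !9 = 133496.
Total: 220 × 133496 = 29369120.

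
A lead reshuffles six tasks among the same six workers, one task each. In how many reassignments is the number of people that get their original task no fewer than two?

Sum C(6,i)·!(6-i) for i = 2..6:
  i=2: C(6,2)·!4 = 15·9 = 135
  i=3: C(6,3)·!3 = 20·2 = 40
  i=4: C(6,4)·!2 = 15·1 = 15
  i=5: C(6,5)·!1 = 6·0 = 0
  i=6: C(6,6)·!0 = 1·1 = 1
Total = 191.

191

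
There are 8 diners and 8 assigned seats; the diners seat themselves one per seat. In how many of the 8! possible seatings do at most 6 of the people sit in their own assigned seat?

40319

# with exactly i fixed is C(8,i)·!(8-i); sum over i=0..6:
  i=0: C(8,0)·!8 = 1·14833 = 14833
  i=1: C(8,1)·!7 = 8·1854 = 14832
  i=2: C(8,2)·!6 = 28·265 = 7420
  i=3: C(8,3)·!5 = 56·44 = 2464
  i=4: C(8,4)·!4 = 70·9 = 630
  i=5: C(8,5)·!3 = 56·2 = 112
  i=6: C(8,6)·!2 = 28·1 = 28
Total = 40319.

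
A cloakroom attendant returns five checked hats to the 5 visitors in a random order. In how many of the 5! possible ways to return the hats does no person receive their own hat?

The number of derangements of 5 is !5 = Σ_{k=0}^{5} (-1)^k·5!/k!
= 5! - 5!/1! + 5!/2! - 5!/3! + 5!/4! - 5!/5!
= 120 - 120 + 60 - 20 + 5 - 1
= 44

44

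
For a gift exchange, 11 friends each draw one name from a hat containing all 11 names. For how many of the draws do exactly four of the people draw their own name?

Pick the 4 fixed positions: C(11,4) = 330 ways.
The remaining 7 must be deranged: !7 = 1854.
Total: 330 × 1854 = 611820.

611820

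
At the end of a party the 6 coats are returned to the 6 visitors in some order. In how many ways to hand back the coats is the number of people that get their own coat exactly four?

15

Choose which 4 of the 6 are fixed: C(6,4) = 15.
The other 2 form a derangement: !2 = 1.
Total: 15 × 1 = 15.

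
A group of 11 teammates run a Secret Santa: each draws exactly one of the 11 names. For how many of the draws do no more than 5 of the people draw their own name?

Sum C(11,i)·!(11-i) for i = 0..5:
  i=0: C(11,0)·!11 = 1·14684570 = 14684570
  i=1: C(11,1)·!10 = 11·1334961 = 14684571
  i=2: C(11,2)·!9 = 55·133496 = 7342280
  i=3: C(11,3)·!8 = 165·14833 = 2447445
  i=4: C(11,4)·!7 = 330·1854 = 611820
  i=5: C(11,5)·!6 = 462·265 = 122430
Total = 39893116.

39893116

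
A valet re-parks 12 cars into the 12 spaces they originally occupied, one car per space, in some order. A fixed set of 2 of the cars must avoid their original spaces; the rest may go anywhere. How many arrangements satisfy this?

402796800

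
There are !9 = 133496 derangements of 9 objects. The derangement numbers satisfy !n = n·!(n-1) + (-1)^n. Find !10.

1334961

!10 = 10·133496 + 1 = 1334961.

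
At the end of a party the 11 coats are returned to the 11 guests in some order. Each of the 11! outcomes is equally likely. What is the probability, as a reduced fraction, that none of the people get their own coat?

Favorable outcomes: !11 = 14684570.
Total outcomes: 11! = 39916800.
Probability = 14684570/39916800 = 1468457/3991680.

1468457/3991680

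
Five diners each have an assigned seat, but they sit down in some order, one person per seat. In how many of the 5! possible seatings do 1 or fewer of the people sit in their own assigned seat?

89

Sum C(5,i)·!(5-i) for i = 0..1:
  i=0: C(5,0)·!5 = 1·44 = 44
  i=1: C(5,1)·!4 = 5·9 = 45
Total = 89.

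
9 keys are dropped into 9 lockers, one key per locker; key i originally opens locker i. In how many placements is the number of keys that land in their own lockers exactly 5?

Pick the 5 fixed positions: C(9,5) = 126 ways.
The other 4 form a derangement: !4 = 9.
Total: 126 × 9 = 1134.

1134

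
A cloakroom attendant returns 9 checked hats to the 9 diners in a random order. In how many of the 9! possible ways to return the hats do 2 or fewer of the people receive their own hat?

Sum C(9,i)·!(9-i) for i = 0..2:
  i=0: C(9,0)·!9 = 1·133496 = 133496
  i=1: C(9,1)·!8 = 9·14833 = 133497
  i=2: C(9,2)·!7 = 36·1854 = 66744
Total = 333737.

333737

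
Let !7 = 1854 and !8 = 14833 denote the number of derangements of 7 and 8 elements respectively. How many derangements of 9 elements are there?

!9 = (9-1)·(!8 + !7) = 8·(14833 + 1854) = 8·16687 = 133496.

133496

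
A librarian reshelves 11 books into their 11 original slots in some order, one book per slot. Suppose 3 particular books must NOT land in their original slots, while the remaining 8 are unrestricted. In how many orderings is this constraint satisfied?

Let A_j be the event that the j-th constrained one is fixed. By inclusion-exclusion over the 3 events:
Σ_{j=0}^{3} (-1)^j C(3,j)(11-j)!
= C(3,0)·11! - C(3,1)·10! + C(3,2)·9! - C(3,3)·8!
= 39916800 - 10886400 + 1088640 - 40320
= 30078720

30078720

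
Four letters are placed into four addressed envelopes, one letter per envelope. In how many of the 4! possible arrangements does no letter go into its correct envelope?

Recurrence: !4 = 3·(!3 + !2).
!4 = 3·(2 + 1) = 3·3 = 9

9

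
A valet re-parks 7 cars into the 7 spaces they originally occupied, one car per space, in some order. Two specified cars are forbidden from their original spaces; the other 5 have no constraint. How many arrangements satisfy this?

3720

Inclusion-exclusion on the 2 forbidden self-matches:
Σ_{j=0}^{2} (-1)^j C(2,j)(7-j)!
= C(2,0)·7! - C(2,1)·6! + C(2,2)·5!
= 5040 - 1440 + 120
= 3720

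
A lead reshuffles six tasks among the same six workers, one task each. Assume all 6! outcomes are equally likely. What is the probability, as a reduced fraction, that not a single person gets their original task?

Favorable outcomes: !6 = 265.
Total outcomes: 6! = 720.
Probability = 265/720 = 53/144.

53/144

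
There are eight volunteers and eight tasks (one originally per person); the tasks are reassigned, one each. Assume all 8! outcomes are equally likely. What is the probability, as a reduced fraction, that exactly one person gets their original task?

103/280

Favorable outcomes: C(8,1)·!7 = 8·1854 = 14832.
Total outcomes: 8! = 40320.
Probability = 14832/40320 = 103/280.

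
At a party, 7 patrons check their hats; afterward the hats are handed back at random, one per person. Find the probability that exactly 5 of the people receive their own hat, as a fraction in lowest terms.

1/240

Favorable outcomes: C(7,5)·!2 = 21·1 = 21.
Total outcomes: 7! = 5040.
Probability = 21/5040 = 1/240.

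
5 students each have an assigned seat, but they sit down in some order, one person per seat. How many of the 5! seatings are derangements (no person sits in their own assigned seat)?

44

The subfactorial !5 = [5!/e] (nearest integer).
5! = 120, and 120/e ≈ 44.15, so !5 = 44.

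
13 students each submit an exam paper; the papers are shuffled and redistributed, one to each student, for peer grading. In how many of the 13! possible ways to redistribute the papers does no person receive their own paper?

Recurrence: !13 = 13·!12 + (-1)^13.
!13 = 13·176214841 - 1 = 2290792932

2290792932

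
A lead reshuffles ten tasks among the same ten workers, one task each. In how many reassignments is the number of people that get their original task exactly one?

Pick the single fixed position: C(10,1) = 10 ways.
The other 9 form a derangement: !9 = 133496.
Total: 10 × 133496 = 1334960.

1334960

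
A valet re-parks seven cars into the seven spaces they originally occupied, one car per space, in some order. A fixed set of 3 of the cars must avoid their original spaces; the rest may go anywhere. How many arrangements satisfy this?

3216

Inclusion-exclusion on the 3 forbidden self-matches:
Σ_{j=0}^{3} (-1)^j C(3,j)(7-j)!
= C(3,0)·7! - C(3,1)·6! + C(3,2)·5! - C(3,3)·4!
= 5040 - 2160 + 360 - 24
= 3216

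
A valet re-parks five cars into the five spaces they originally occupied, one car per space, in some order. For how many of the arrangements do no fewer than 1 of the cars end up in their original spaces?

Sum C(5,i)·!(5-i) for i = 1..5:
  i=1: C(5,1)·!4 = 5·9 = 45
  i=2: C(5,2)·!3 = 10·2 = 20
  i=3: C(5,3)·!2 = 10·1 = 10
  i=4: C(5,4)·!1 = 5·0 = 0
  i=5: C(5,5)·!0 = 1·1 = 1
Total = 76.

76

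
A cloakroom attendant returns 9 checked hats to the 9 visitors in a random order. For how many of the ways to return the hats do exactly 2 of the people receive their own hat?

66744

Pick the 2 fixed positions: C(9,2) = 36 ways.
The remaining 7 must be deranged: !7 = 1854.
Total: 36 × 1854 = 66744.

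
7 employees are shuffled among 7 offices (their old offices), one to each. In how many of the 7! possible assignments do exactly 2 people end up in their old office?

924

Choose which 2 of the 7 are fixed: C(7,2) = 21.
The other 5 form a derangement: !5 = 44.
Total: 21 × 44 = 924.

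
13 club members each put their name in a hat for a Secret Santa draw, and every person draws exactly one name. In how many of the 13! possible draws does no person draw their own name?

2290792932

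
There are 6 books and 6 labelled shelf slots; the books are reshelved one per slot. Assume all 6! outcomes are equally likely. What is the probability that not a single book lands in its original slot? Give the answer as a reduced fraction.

53/144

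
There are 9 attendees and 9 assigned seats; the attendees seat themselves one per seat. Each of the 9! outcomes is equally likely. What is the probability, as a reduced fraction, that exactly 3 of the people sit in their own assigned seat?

53/864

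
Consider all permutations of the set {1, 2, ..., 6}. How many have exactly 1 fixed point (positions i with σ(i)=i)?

Pick the single fixed position: C(6,1) = 6 ways.
The other 5 form a derangement: !5 = 44.
Total: 6 × 44 = 264.

264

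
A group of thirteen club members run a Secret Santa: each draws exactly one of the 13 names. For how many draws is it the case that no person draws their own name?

2290792932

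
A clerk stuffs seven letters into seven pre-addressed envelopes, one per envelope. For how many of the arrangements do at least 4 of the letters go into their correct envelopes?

# with exactly i fixed is C(7,i)·!(7-i); sum over i=4..7:
  i=4: C(7,4)·!3 = 35·2 = 70
  i=5: C(7,5)·!2 = 21·1 = 21
  i=6: C(7,6)·!1 = 7·0 = 0
  i=7: C(7,7)·!0 = 1·1 = 1
Total = 92.

92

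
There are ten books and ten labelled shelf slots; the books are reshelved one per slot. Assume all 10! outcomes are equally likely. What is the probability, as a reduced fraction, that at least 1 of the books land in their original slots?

Favorable outcomes: Σ_{i≥1} C(10,i)·!(10-i) = 10·133496 + 45·14833 + 120·1854 + 210·265 + 252·44 + 210·9 + 120·2 + 45·1 + 10·0 + 1·1 = 2293839.
Total outcomes: 10! = 3628800.
Probability = 2293839/3628800 = 28319/44800.

28319/44800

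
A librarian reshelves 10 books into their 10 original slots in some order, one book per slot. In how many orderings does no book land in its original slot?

Recurrence: !10 = 10·!9 + (-1)^10.
!10 = 10·133496 + 1 = 1334961

1334961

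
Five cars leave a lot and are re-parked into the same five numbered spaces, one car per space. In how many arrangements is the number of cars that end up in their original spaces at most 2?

Sum C(5,i)·!(5-i) for i = 0..2:
  i=0: C(5,0)·!5 = 1·44 = 44
  i=1: C(5,1)·!4 = 5·9 = 45
  i=2: C(5,2)·!3 = 10·2 = 20
Total = 109.

109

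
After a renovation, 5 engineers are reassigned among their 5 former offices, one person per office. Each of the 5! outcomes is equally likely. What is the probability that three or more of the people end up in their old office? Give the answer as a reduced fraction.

Favorable outcomes: Σ_{i≥3} C(5,i)·!(5-i) = 10·1 + 5·0 + 1·1 = 11.
Total outcomes: 5! = 120.
Probability = 11/120 = 11/120.

11/120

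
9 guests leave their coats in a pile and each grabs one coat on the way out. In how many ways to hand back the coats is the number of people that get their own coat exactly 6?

168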